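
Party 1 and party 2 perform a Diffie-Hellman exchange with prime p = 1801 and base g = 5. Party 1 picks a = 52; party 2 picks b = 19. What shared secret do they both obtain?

1353

Party 2 sends B = g^b mod p = 5^19 mod 1801.
5^1 ≡ 5 (mod 1801)
5^2 = (5^1)^2 ≡ 5^2 = 25 ≡ 25 (mod 1801)
5^4 = (5^2)^2 ≡ 25^2 = 625 ≡ 625 (mod 1801)
5^8 = (5^4)^2 ≡ 625^2 = 390625 ≡ 1609 (mod 1801)
5^16 = (5^8)^2 ≡ 1609^2 = 2588881 ≡ 844 (mod 1801)
5^19 = 5^16 · 5^2 · 5^1 ≡ 844 · 25 · 5 ≡ 1042 (mod 1801).
So B = 1042. Party 1 then computes K = B^a mod p = 1042^52 mod 1801.
1042^1 ≡ 1042 (mod 1801)
1042^2 = (1042^1)^2 ≡ 1042^2 = 1085764 ≡ 1562 (mod 1801)
1042^4 = (1042^2)^2 ≡ 1562^2 = 2439844 ≡ 1290 (mod 1801)
1042^8 = (1042^4)^2 ≡ 1290^2 = 1664100 ≡ 1777 (mod 1801)
1042^16 = (1042^8)^2 ≡ 1777^2 = 3157729 ≡ 576 (mod 1801)
1042^32 = (1042^16)^2 ≡ 576^2 = 331776 ≡ 392 (mod 1801)
1042^52 = 1042^32 · 1042^16 · 1042^4 ≡ 392 · 576 · 1290 ≡ 1353 (mod 1801).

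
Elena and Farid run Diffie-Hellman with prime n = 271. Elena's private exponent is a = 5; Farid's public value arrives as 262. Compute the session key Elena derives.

Shared key K = 262^5 mod 271.
262^1 ≡ 262 (mod 271)
262^2 = (262^1)^2 ≡ 262^2 = 68644 ≡ 81 (mod 271)
262^4 = (262^2)^2 ≡ 81^2 = 6561 ≡ 57 (mod 271)
262^5 = 262^4 · 262^1 ≡ 57 · 262 ≡ 29 (mod 271).

29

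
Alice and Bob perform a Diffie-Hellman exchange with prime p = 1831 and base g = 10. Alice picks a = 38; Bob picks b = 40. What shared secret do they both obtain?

548

Bob sends B = g^b mod p = 10^40 mod 1831.
10^1 ≡ 10 (mod 1831)
10^2 = (10^1)^2 ≡ 10^2 = 100 ≡ 100 (mod 1831)
10^4 = (10^2)^2 ≡ 100^2 = 10000 ≡ 845 (mod 1831)
10^8 = (10^4)^2 ≡ 845^2 = 714025 ≡ 1766 (mod 1831)
10^16 = (10^8)^2 ≡ 1766^2 = 3118756 ≡ 563 (mod 1831)
10^32 = (10^16)^2 ≡ 563^2 = 316969 ≡ 206 (mod 1831)
10^40 = 10^32 · 10^8 ≡ 206 · 1766 ≡ 1258 (mod 1831).
So B = 1258. Alice then computes K = B^a mod p = 1258^38 mod 1831.
1258^1 ≡ 1258 (mod 1831)
1258^2 = (1258^1)^2 ≡ 1258^2 = 1582564 ≡ 580 (mod 1831)
1258^4 = (1258^2)^2 ≡ 580^2 = 336400 ≡ 1327 (mod 1831)
1258^8 = (1258^4)^2 ≡ 1327^2 = 1760929 ≡ 1338 (mod 1831)
1258^16 = (1258^8)^2 ≡ 1338^2 = 1790244 ≡ 1357 (mod 1831)
1258^32 = (1258^16)^2 ≡ 1357^2 = 1841449 ≡ 1294 (mod 1831)
1258^38 = 1258^32 · 1258^4 · 1258^2 ≡ 1294 · 1327 · 580 ≡ 548 (mod 1831).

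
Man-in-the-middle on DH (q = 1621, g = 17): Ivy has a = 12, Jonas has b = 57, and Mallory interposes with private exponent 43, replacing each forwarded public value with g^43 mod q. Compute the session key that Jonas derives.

Jonas receives Mallory's public value M = 17^43 mod 1621 instead of the honest one.
17^1 ≡ 17 (mod 1621)
17^2 = (17^1)^2 ≡ 17^2 = 289 ≡ 289 (mod 1621)
17^4 = (17^2)^2 ≡ 289^2 = 83521 ≡ 850 (mod 1621)
17^8 = (17^4)^2 ≡ 850^2 = 722500 ≡ 1155 (mod 1621)
17^16 = (17^8)^2 ≡ 1155^2 = 1334025 ≡ 1563 (mod 1621)
17^32 = (17^16)^2 ≡ 1563^2 = 2442969 ≡ 122 (mod 1621)
17^43 = 17^32 · 17^8 · 17^2 · 17^1 ≡ 122 · 1155 · 289 · 17 ≡ 634 (mod 1621).
So M = 634. Jonas computes K = M^57 mod 1621.
634^1 ≡ 634 (mod 1621)
634^2 = (634^1)^2 ≡ 634^2 = 401956 ≡ 1569 (mod 1621)
634^4 = (634^2)^2 ≡ 1569^2 = 2461761 ≡ 1083 (mod 1621)
634^8 = (634^4)^2 ≡ 1083^2 = 1172889 ≡ 906 (mod 1621)
634^16 = (634^8)^2 ≡ 906^2 = 820836 ≡ 610 (mod 1621)
634^32 = (634^16)^2 ≡ 610^2 = 372100 ≡ 891 (mod 1621)
634^57 = 634^32 · 634^16 · 634^8 · 634^1 ≡ 891 · 610 · 906 · 634 ≡ 43 (mod 1621).

43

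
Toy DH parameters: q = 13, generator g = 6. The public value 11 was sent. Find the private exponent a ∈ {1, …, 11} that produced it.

Try successive powers of 6 modulo 13:
6^1 ≡ 6
6^2 ≡ 10
6^3 ≡ 8
6^4 ≡ 9
6^5 ≡ 2
6^6 ≡ 12
6^7 ≡ 7
6^8 ≡ 3
6^9 ≡ 5
6^10 ≡ 4
6^11 ≡ 11
Found: a = 11.

11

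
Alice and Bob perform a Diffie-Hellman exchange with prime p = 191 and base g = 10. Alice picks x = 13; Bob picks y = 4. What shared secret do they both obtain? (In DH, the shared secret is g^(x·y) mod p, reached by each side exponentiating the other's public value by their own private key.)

20

Alice sends A = g^x mod p = 10^13 mod 191.
10^1 ≡ 10 (mod 191)
10^2 = (10^1)^2 ≡ 10^2 = 100 ≡ 100 (mod 191)
10^4 = (10^2)^2 ≡ 100^2 = 10000 ≡ 68 (mod 191)
10^8 = (10^4)^2 ≡ 68^2 = 4624 ≡ 40 (mod 191)
10^13 = 10^8 · 10^4 · 10^1 ≡ 40 · 68 · 10 ≡ 78 (mod 191).
So A = 78. Bob then computes K = A^y mod p = 78^4 mod 191.
78^1 ≡ 78 (mod 191)
78^2 = (78^1)^2 ≡ 78^2 = 6084 ≡ 163 (mod 191)
78^4 = (78^2)^2 ≡ 163^2 = 26569 ≡ 20 (mod 191)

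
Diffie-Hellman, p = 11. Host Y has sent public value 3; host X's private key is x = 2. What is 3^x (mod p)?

Shared key K = 3^2 mod 11.
3^1 ≡ 3 (mod 11)
3^2 = (3^1)^2 ≡ 3^2 = 9 ≡ 9 (mod 11)

9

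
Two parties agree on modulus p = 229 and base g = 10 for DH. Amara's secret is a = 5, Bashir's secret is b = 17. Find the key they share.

Amara sends A = g^a mod p = 10^5 mod 229.
10^1 ≡ 10 (mod 229)
10^2 = (10^1)^2 ≡ 10^2 = 100 ≡ 100 (mod 229)
10^4 = (10^2)^2 ≡ 100^2 = 10000 ≡ 153 (mod 229)
10^5 = 10^4 · 10^1 ≡ 153 · 10 ≡ 156 (mod 229).
So A = 156. Bashir then computes K = A^b mod p = 156^17 mod 229.
156^1 ≡ 156 (mod 229)
156^2 = (156^1)^2 ≡ 156^2 = 24336 ≡ 62 (mod 229)
156^4 = (156^2)^2 ≡ 62^2 = 3844 ≡ 180 (mod 229)
156^8 = (156^4)^2 ≡ 180^2 = 32400 ≡ 111 (mod 229)
156^16 = (156^8)^2 ≡ 111^2 = 12321 ≡ 184 (mod 229)
156^17 = 156^16 · 156^1 ≡ 184 · 156 ≡ 79 (mod 229).

79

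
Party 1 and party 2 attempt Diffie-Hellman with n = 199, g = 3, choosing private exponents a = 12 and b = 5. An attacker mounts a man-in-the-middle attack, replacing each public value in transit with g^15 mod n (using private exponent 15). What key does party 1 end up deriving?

Party 1 receives an attacker's public value M = 3^15 mod 199 instead of the honest one.
3^1 ≡ 3 (mod 199)
3^2 = (3^1)^2 ≡ 3^2 = 9 ≡ 9 (mod 199)
3^4 = (3^2)^2 ≡ 9^2 = 81 ≡ 81 (mod 199)
3^8 = (3^4)^2 ≡ 81^2 = 6561 ≡ 193 (mod 199)
3^15 = 3^8 · 3^4 · 3^2 · 3^1 ≡ 193 · 81 · 9 · 3 ≡ 12 (mod 199).
So M = 12. Party 1 computes K = M^12 mod 199.
12^1 ≡ 12 (mod 199)
12^2 = (12^1)^2 ≡ 12^2 = 144 ≡ 144 (mod 199)
12^4 = (12^2)^2 ≡ 144^2 = 20736 ≡ 40 (mod 199)
12^8 = (12^4)^2 ≡ 40^2 = 1600 ≡ 8 (mod 199)
12^12 = 12^8 · 12^4 ≡ 8 · 40 ≡ 121 (mod 199).

121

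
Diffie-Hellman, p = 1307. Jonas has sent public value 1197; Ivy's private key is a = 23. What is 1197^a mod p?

Shared key K = 1197^23 mod 1307.
1197^1 ≡ 1197 (mod 1307)
1197^2 = (1197^1)^2 ≡ 1197^2 = 1432809 ≡ 337 (mod 1307)
1197^4 = (1197^2)^2 ≡ 337^2 = 113569 ≡ 1167 (mod 1307)
1197^8 = (1197^4)^2 ≡ 1167^2 = 1361889 ≡ 1302 (mod 1307)
1197^16 = (1197^8)^2 ≡ 1302^2 = 1695204 ≡ 25 (mod 1307)
1197^23 = 1197^16 · 1197^4 · 1197^2 · 1197^1 ≡ 25 · 1167 · 337 · 1197 ≡ 417 (mod 1307).

417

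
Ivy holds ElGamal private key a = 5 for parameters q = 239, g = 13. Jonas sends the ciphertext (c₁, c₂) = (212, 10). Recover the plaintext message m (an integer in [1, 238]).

Shared mask s = c₁^a mod q = 212^5 mod 239.
212^1 ≡ 212 (mod 239)
212^2 = (212^1)^2 ≡ 212^2 = 44944 ≡ 12 (mod 239)
212^4 = (212^2)^2 ≡ 12^2 = 144 ≡ 144 (mod 239)
212^5 = 212^4 · 212^1 ≡ 144 · 212 ≡ 175 (mod 239).
So s = 175; s⁻¹ ≡ 56 (mod 239).
m = c₂ · s⁻¹ mod 239 = 10 · 56 mod 239 = 82.

82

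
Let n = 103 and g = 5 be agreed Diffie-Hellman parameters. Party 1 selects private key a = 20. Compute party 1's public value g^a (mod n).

18

Public value = 5^20 (mod 103).
5^1 ≡ 5 (mod 103)
5^2 = (5^1)^2 ≡ 5^2 = 25 ≡ 25 (mod 103)
5^4 = (5^2)^2 ≡ 25^2 = 625 ≡ 7 (mod 103)
5^8 = (5^4)^2 ≡ 7^2 = 49 ≡ 49 (mod 103)
5^16 = (5^8)^2 ≡ 49^2 = 2401 ≡ 32 (mod 103)
5^20 = 5^16 · 5^4 ≡ 32 · 7 ≡ 18 (mod 103).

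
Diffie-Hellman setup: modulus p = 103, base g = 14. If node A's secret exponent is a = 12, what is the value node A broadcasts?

76

Public value = 14^12 mod 103.
14^1 ≡ 14 (mod 103)
14^2 = (14^1)^2 ≡ 14^2 = 196 ≡ 93 (mod 103)
14^4 = (14^2)^2 ≡ 93^2 = 8649 ≡ 100 (mod 103)
14^8 = (14^4)^2 ≡ 100^2 = 10000 ≡ 9 (mod 103)
14^12 = 14^8 · 14^4 ≡ 9 · 100 ≡ 76 (mod 103).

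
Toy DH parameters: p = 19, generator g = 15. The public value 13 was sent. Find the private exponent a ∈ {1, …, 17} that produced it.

Try successive powers of 15 modulo 19:
15^1 ≡ 15
15^2 ≡ 16
15^3 ≡ 12
15^4 ≡ 9
15^5 ≡ 2
15^6 ≡ 11
15^7 ≡ 13
Found: a = 7.

7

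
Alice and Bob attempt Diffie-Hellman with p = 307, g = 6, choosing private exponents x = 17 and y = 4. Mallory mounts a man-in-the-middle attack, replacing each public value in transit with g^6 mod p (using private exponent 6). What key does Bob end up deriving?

Bob receives Mallory's public value M = 6^6 mod 307 instead of the honest one.
6^1 ≡ 6 (mod 307)
6^2 = (6^1)^2 ≡ 6^2 = 36 ≡ 36 (mod 307)
6^4 = (6^2)^2 ≡ 36^2 = 1296 ≡ 68 (mod 307)
6^6 = 6^4 · 6^2 ≡ 68 · 36 ≡ 299 (mod 307).
So M = 299. Bob computes K = M^4 mod 307.
299^1 ≡ 299 (mod 307)
299^2 = (299^1)^2 ≡ 299^2 = 89401 ≡ 64 (mod 307)
299^4 = (299^2)^2 ≡ 64^2 = 4096 ≡ 105 (mod 307)

105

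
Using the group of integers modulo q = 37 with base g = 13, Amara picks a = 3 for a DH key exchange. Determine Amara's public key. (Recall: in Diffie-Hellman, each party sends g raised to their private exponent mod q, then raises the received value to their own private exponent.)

14

Public value = 13^3 mod 37.
13^1 ≡ 13 (mod 37)
13^2 = (13^1)^2 ≡ 13^2 = 169 ≡ 21 (mod 37)
13^3 = 13^2 · 13^1 ≡ 21 · 13 ≡ 14 (mod 37).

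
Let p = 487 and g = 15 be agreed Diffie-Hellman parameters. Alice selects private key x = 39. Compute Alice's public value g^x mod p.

124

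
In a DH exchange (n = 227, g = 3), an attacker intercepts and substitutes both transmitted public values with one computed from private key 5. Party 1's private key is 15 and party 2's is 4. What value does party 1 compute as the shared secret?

Party 1 receives an attacker's public value M = 3^5 mod 227 instead of the honest one.
3^1 ≡ 3 (mod 227)
3^2 = (3^1)^2 ≡ 3^2 = 9 ≡ 9 (mod 227)
3^4 = (3^2)^2 ≡ 9^2 = 81 ≡ 81 (mod 227)
3^5 = 3^4 · 3^1 ≡ 81 · 3 ≡ 16 (mod 227).
So M = 16. Party 1 computes K = M^15 mod 227.
16^1 ≡ 16 (mod 227)
16^2 = (16^1)^2 ≡ 16^2 = 256 ≡ 29 (mod 227)
16^4 = (16^2)^2 ≡ 29^2 = 841 ≡ 160 (mod 227)
16^8 = (16^4)^2 ≡ 160^2 = 25600 ≡ 176 (mod 227)
16^15 = 16^8 · 16^4 · 16^2 · 16^1 ≡ 176 · 160 · 29 · 16 ≡ 120 (mod 227).

120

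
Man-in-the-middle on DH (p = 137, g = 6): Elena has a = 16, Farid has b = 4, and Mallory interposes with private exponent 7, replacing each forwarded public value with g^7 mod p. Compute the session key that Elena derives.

Elena receives Mallory's public value M = 6^7 mod 137 instead of the honest one.
6^1 ≡ 6 (mod 137)
6^2 = (6^1)^2 ≡ 6^2 = 36 ≡ 36 (mod 137)
6^4 = (6^2)^2 ≡ 36^2 = 1296 ≡ 63 (mod 137)
6^7 = 6^4 · 6^2 · 6^1 ≡ 63 · 36 · 6 ≡ 45 (mod 137).
So M = 45. Elena computes K = M^16 mod 137.
45^1 ≡ 45 (mod 137)
45^2 = (45^1)^2 ≡ 45^2 = 2025 ≡ 107 (mod 137)
45^4 = (45^2)^2 ≡ 107^2 = 11449 ≡ 78 (mod 137)
45^8 = (45^4)^2 ≡ 78^2 = 6084 ≡ 56 (mod 137)
45^16 = (45^8)^2 ≡ 56^2 = 3136 ≡ 122 (mod 137)

122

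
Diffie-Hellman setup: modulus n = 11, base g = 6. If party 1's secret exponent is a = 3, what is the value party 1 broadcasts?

Public value = 6^3 (mod 11).
6^1 ≡ 6 (mod 11)
6^2 = (6^1)^2 ≡ 6^2 = 36 ≡ 3 (mod 11)
6^3 = 6^2 · 6^1 ≡ 3 · 6 ≡ 7 (mod 11).

7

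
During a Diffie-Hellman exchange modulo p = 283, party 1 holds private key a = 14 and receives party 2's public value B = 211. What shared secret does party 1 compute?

Shared key K = 211^14 mod 283.
211^1 ≡ 211 (mod 283)
211^2 = (211^1)^2 ≡ 211^2 = 44521 ≡ 90 (mod 283)
211^4 = (211^2)^2 ≡ 90^2 = 8100 ≡ 176 (mod 283)
211^8 = (211^4)^2 ≡ 176^2 = 30976 ≡ 129 (mod 283)
211^14 = 211^8 · 211^4 · 211^2 ≡ 129 · 176 · 90 ≡ 100 (mod 283).

100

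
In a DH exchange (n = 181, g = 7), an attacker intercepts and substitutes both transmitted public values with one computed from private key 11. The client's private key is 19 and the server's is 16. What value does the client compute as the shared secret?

155

The client receives an attacker's public value M = 7^11 mod 181 instead of the honest one.
7^1 ≡ 7 (mod 181)
7^2 = (7^1)^2 ≡ 7^2 = 49 ≡ 49 (mod 181)
7^4 = (7^2)^2 ≡ 49^2 = 2401 ≡ 48 (mod 181)
7^8 = (7^4)^2 ≡ 48^2 = 2304 ≡ 132 (mod 181)
7^11 = 7^8 · 7^2 · 7^1 ≡ 132 · 49 · 7 ≡ 26 (mod 181).
So M = 26. The client computes K = M^19 mod 181.
26^1 ≡ 26 (mod 181)
26^2 = (26^1)^2 ≡ 26^2 = 676 ≡ 133 (mod 181)
26^4 = (26^2)^2 ≡ 133^2 = 17689 ≡ 132 (mod 181)
26^8 = (26^4)^2 ≡ 132^2 = 17424 ≡ 48 (mod 181)
26^16 = (26^8)^2 ≡ 48^2 = 2304 ≡ 132 (mod 181)
26^19 = 26^16 · 26^2 · 26^1 ≡ 132 · 133 · 26 ≡ 155 (mod 181).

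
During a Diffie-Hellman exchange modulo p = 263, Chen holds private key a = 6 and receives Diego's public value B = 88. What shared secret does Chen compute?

Shared key K = 88^6 mod 263.
88^1 ≡ 88 (mod 263)
88^2 = (88^1)^2 ≡ 88^2 = 7744 ≡ 117 (mod 263)
88^4 = (88^2)^2 ≡ 117^2 = 13689 ≡ 13 (mod 263)
88^6 = 88^4 · 88^2 ≡ 13 · 117 ≡ 206 (mod 263).

206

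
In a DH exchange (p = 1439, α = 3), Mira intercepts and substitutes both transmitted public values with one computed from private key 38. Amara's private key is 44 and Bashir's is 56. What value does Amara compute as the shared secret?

Amara receives Mira's public value M = 3^38 mod 1439 instead of the honest one.
3^1 ≡ 3 (mod 1439)
3^2 = (3^1)^2 ≡ 3^2 = 9 ≡ 9 (mod 1439)
3^4 = (3^2)^2 ≡ 9^2 = 81 ≡ 81 (mod 1439)
3^8 = (3^4)^2 ≡ 81^2 = 6561 ≡ 805 (mod 1439)
3^16 = (3^8)^2 ≡ 805^2 = 648025 ≡ 475 (mod 1439)
3^32 = (3^16)^2 ≡ 475^2 = 225625 ≡ 1141 (mod 1439)
3^38 = 3^32 · 3^4 · 3^2 ≡ 1141 · 81 · 9 ≡ 47 (mod 1439).
So M = 47. Amara computes K = M^44 mod 1439.
47^1 ≡ 47 (mod 1439)
47^2 = (47^1)^2 ≡ 47^2 = 2209 ≡ 770 (mod 1439)
47^4 = (47^2)^2 ≡ 770^2 = 592900 ≡ 32 (mod 1439)
47^8 = (47^4)^2 ≡ 32^2 = 1024 ≡ 1024 (mod 1439)
47^16 = (47^8)^2 ≡ 1024^2 = 1048576 ≡ 984 (mod 1439)
47^32 = (47^16)^2 ≡ 984^2 = 968256 ≡ 1248 (mod 1439)
47^44 = 47^32 · 47^8 · 47^4 ≡ 1248 · 1024 · 32 ≡ 962 (mod 1439).

962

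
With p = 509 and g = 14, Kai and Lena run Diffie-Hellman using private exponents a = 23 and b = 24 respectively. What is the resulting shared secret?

355

Kai sends A = g^a mod p = 14^23 mod 509.
14^1 ≡ 14 (mod 509)
14^2 = (14^1)^2 ≡ 14^2 = 196 ≡ 196 (mod 509)
14^4 = (14^2)^2 ≡ 196^2 = 38416 ≡ 241 (mod 509)
14^8 = (14^4)^2 ≡ 241^2 = 58081 ≡ 55 (mod 509)
14^16 = (14^8)^2 ≡ 55^2 = 3025 ≡ 480 (mod 509)
14^23 = 14^16 · 14^4 · 14^2 · 14^1 ≡ 480 · 241 · 196 · 14 ≡ 286 (mod 509).
So A = 286. Lena then computes K = A^b mod p = 286^24 mod 509.
286^1 ≡ 286 (mod 509)
286^2 = (286^1)^2 ≡ 286^2 = 81796 ≡ 356 (mod 509)
286^4 = (286^2)^2 ≡ 356^2 = 126736 ≡ 504 (mod 509)
286^8 = (286^4)^2 ≡ 504^2 = 254016 ≡ 25 (mod 509)
286^16 = (286^8)^2 ≡ 25^2 = 625 ≡ 116 (mod 509)
286^24 = 286^16 · 286^8 ≡ 116 · 25 ≡ 355 (mod 509).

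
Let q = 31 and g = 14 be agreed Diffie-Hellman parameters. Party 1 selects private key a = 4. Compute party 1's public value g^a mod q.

Public value = 14^4 mod 31.
14^1 ≡ 14 (mod 31)
14^2 = (14^1)^2 ≡ 14^2 = 196 ≡ 10 (mod 31)
14^4 = (14^2)^2 ≡ 10^2 = 100 ≡ 7 (mod 31)

7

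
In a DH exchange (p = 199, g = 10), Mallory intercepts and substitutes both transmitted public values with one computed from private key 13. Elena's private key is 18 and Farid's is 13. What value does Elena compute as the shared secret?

Elena receives Mallory's public value M = 10^13 mod 199 instead of the honest one.
10^1 ≡ 10 (mod 199)
10^2 = (10^1)^2 ≡ 10^2 = 100 ≡ 100 (mod 199)
10^4 = (10^2)^2 ≡ 100^2 = 10000 ≡ 50 (mod 199)
10^8 = (10^4)^2 ≡ 50^2 = 2500 ≡ 112 (mod 199)
10^13 = 10^8 · 10^4 · 10^1 ≡ 112 · 50 · 10 ≡ 81 (mod 199).
So M = 81. Elena computes K = M^18 mod 199.
81^1 ≡ 81 (mod 199)
81^2 = (81^1)^2 ≡ 81^2 = 6561 ≡ 193 (mod 199)
81^4 = (81^2)^2 ≡ 193^2 = 37249 ≡ 36 (mod 199)
81^8 = (81^4)^2 ≡ 36^2 = 1296 ≡ 102 (mod 199)
81^16 = (81^8)^2 ≡ 102^2 = 10404 ≡ 56 (mod 199)
81^18 = 81^16 · 81^2 ≡ 56 · 193 ≡ 62 (mod 199).

62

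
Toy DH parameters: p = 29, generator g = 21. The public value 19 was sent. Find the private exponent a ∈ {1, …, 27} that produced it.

17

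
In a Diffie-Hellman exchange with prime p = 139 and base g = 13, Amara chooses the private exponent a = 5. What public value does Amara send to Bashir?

24

Public value = 13^5 mod 139.
13^1 ≡ 13 (mod 139)
13^2 = (13^1)^2 ≡ 13^2 = 169 ≡ 30 (mod 139)
13^4 = (13^2)^2 ≡ 30^2 = 900 ≡ 66 (mod 139)
13^5 = 13^4 · 13^1 ≡ 66 · 13 ≡ 24 (mod 139).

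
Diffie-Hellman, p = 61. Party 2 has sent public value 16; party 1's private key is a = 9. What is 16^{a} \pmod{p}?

58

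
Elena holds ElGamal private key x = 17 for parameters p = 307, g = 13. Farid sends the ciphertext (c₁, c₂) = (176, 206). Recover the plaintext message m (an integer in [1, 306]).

Shared mask s = c₁^x mod p = 176^17 mod 307.
176^1 ≡ 176 (mod 307)
176^2 = (176^1)^2 ≡ 176^2 = 30976 ≡ 276 (mod 307)
176^4 = (176^2)^2 ≡ 276^2 = 76176 ≡ 40 (mod 307)
176^8 = (176^4)^2 ≡ 40^2 = 1600 ≡ 65 (mod 307)
176^16 = (176^8)^2 ≡ 65^2 = 4225 ≡ 234 (mod 307)
176^17 = 176^16 · 176^1 ≡ 234 · 176 ≡ 46 (mod 307).
So s = 46; s⁻¹ ≡ 287 (mod 307).
m = c₂ · s⁻¹ mod 307 = 206 · 287 mod 307 = 178.

178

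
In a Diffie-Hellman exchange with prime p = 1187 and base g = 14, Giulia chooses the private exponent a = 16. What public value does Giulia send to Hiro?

192

Public value = 14^16 (mod 1187).
14^1 ≡ 14 (mod 1187)
14^2 = (14^1)^2 ≡ 14^2 = 196 ≡ 196 (mod 1187)
14^4 = (14^2)^2 ≡ 196^2 = 38416 ≡ 432 (mod 1187)
14^8 = (14^4)^2 ≡ 432^2 = 186624 ≡ 265 (mod 1187)
14^16 = (14^8)^2 ≡ 265^2 = 70225 ≡ 192 (mod 1187)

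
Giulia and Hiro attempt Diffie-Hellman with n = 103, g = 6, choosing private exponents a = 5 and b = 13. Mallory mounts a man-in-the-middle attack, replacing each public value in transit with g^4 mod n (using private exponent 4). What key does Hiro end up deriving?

97

Hiro receives Mallory's public value M = 6^4 mod 103 instead of the honest one.
6^1 ≡ 6 (mod 103)
6^2 = (6^1)^2 ≡ 6^2 = 36 ≡ 36 (mod 103)
6^4 = (6^2)^2 ≡ 36^2 = 1296 ≡ 60 (mod 103)
So M = 60. Hiro computes K = M^13 mod 103.
60^1 ≡ 60 (mod 103)
60^2 = (60^1)^2 ≡ 60^2 = 3600 ≡ 98 (mod 103)
60^4 = (60^2)^2 ≡ 98^2 = 9604 ≡ 25 (mod 103)
60^8 = (60^4)^2 ≡ 25^2 = 625 ≡ 7 (mod 103)
60^13 = 60^8 · 60^4 · 60^1 ≡ 7 · 25 · 60 ≡ 97 (mod 103).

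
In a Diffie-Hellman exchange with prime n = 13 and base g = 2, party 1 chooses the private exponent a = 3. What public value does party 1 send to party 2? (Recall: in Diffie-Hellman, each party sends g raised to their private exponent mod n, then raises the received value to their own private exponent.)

Public value = 2^3 mod 13.
2^1 ≡ 2 (mod 13)
2^2 = (2^1)^2 ≡ 2^2 = 4 ≡ 4 (mod 13)
2^3 = 2^2 · 2^1 ≡ 4 · 2 ≡ 8 (mod 13).

8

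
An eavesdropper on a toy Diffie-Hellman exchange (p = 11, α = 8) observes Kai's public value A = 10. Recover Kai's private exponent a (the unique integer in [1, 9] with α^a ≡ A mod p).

Try successive powers of 8 modulo 11:
8^1 ≡ 8
8^2 ≡ 9
8^3 ≡ 6
8^4 ≡ 4
8^5 ≡ 10
Found: a = 5.

5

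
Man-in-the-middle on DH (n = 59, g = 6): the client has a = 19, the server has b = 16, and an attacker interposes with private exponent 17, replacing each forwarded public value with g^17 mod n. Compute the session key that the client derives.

2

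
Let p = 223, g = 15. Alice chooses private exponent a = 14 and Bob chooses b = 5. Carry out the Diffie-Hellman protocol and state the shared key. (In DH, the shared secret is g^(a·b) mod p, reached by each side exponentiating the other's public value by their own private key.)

56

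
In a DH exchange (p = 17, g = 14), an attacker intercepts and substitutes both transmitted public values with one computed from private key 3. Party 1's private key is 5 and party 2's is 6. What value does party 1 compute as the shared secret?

11

Party 1 receives an attacker's public value M = 14^3 mod 17 instead of the honest one.
14^1 ≡ 14 (mod 17)
14^2 = (14^1)^2 ≡ 14^2 = 196 ≡ 9 (mod 17)
14^3 = 14^2 · 14^1 ≡ 9 · 14 ≡ 7 (mod 17).
So M = 7. Party 1 computes K = M^5 mod 17.
7^1 ≡ 7 (mod 17)
7^2 = (7^1)^2 ≡ 7^2 = 49 ≡ 15 (mod 17)
7^4 = (7^2)^2 ≡ 15^2 = 225 ≡ 4 (mod 17)
7^5 = 7^4 · 7^1 ≡ 4 · 7 ≡ 11 (mod 17).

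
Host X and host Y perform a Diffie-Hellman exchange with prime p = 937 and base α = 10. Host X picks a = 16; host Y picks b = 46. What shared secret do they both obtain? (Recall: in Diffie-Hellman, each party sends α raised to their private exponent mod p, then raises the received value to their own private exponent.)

174

Host Y sends B = α^b mod p = 10^46 mod 937.
10^1 ≡ 10 (mod 937)
10^2 = (10^1)^2 ≡ 10^2 = 100 ≡ 100 (mod 937)
10^4 = (10^2)^2 ≡ 100^2 = 10000 ≡ 630 (mod 937)
10^8 = (10^4)^2 ≡ 630^2 = 396900 ≡ 549 (mod 937)
10^16 = (10^8)^2 ≡ 549^2 = 301401 ≡ 624 (mod 937)
10^32 = (10^16)^2 ≡ 624^2 = 389376 ≡ 521 (mod 937)
10^46 = 10^32 · 10^8 · 10^4 · 10^2 ≡ 521 · 549 · 630 · 100 ≡ 515 (mod 937).
So B = 515. Host X then computes K = B^a mod p = 515^16 mod 937.
515^1 ≡ 515 (mod 937)
515^2 = (515^1)^2 ≡ 515^2 = 265225 ≡ 54 (mod 937)
515^4 = (515^2)^2 ≡ 54^2 = 2916 ≡ 105 (mod 937)
515^8 = (515^4)^2 ≡ 105^2 = 11025 ≡ 718 (mod 937)
515^16 = (515^8)^2 ≡ 718^2 = 515524 ≡ 174 (mod 937)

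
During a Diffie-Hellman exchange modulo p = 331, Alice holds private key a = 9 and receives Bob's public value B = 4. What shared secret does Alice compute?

Shared key K = 4^9 mod 331.
4^1 ≡ 4 (mod 331)
4^2 = (4^1)^2 ≡ 4^2 = 16 ≡ 16 (mod 331)
4^4 = (4^2)^2 ≡ 16^2 = 256 ≡ 256 (mod 331)
4^8 = (4^4)^2 ≡ 256^2 = 65536 ≡ 329 (mod 331)
4^9 = 4^8 · 4^1 ≡ 329 · 4 ≡ 323 (mod 331).

323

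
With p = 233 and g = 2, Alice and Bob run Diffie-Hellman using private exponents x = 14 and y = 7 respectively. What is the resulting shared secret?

184

Alice sends A = g^x mod p = 2^14 mod 233.
2^1 ≡ 2 (mod 233)
2^2 = (2^1)^2 ≡ 2^2 = 4 ≡ 4 (mod 233)
2^4 = (2^2)^2 ≡ 4^2 = 16 ≡ 16 (mod 233)
2^8 = (2^4)^2 ≡ 16^2 = 256 ≡ 23 (mod 233)
2^14 = 2^8 · 2^4 · 2^2 ≡ 23 · 16 · 4 ≡ 74 (mod 233).
So A = 74. Bob then computes K = A^y mod p = 74^7 mod 233.
74^1 ≡ 74 (mod 233)
74^2 = (74^1)^2 ≡ 74^2 = 5476 ≡ 117 (mod 233)
74^4 = (74^2)^2 ≡ 117^2 = 13689 ≡ 175 (mod 233)
74^7 = 74^4 · 74^2 · 74^1 ≡ 175 · 117 · 74 ≡ 184 (mod 233).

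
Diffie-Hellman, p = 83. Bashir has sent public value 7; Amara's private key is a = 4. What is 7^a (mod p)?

77

Shared key K = 7^4 mod 83.
7^1 ≡ 7 (mod 83)
7^2 = (7^1)^2 ≡ 7^2 = 49 ≡ 49 (mod 83)
7^4 = (7^2)^2 ≡ 49^2 = 2401 ≡ 77 (mod 83)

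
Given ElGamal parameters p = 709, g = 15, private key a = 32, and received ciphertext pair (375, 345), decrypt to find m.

Shared mask s = c₁^a mod p = 375^32 mod 709.
375^1 ≡ 375 (mod 709)
375^2 = (375^1)^2 ≡ 375^2 = 140625 ≡ 243 (mod 709)
375^4 = (375^2)^2 ≡ 243^2 = 59049 ≡ 202 (mod 709)
375^8 = (375^4)^2 ≡ 202^2 = 40804 ≡ 391 (mod 709)
375^16 = (375^8)^2 ≡ 391^2 = 152881 ≡ 446 (mod 709)
375^32 = (375^16)^2 ≡ 446^2 = 198916 ≡ 396 (mod 709)
So s = 396; s⁻¹ ≡ 299 (mod 709).
m = c₂ · s⁻¹ mod 709 = 345 · 299 mod 709 = 350.

350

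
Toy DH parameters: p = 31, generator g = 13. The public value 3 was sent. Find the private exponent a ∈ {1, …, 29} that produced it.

11

Try successive powers of 13 modulo 31:
13^1 ≡ 13
13^2 ≡ 14
13^3 ≡ 27
13^4 ≡ 10
13^5 ≡ 6
13^6 ≡ 16
13^7 ≡ 22
13^8 ≡ 7
13^9 ≡ 29
13^10 ≡ 5
13^11 ≡ 3
Found: a = 11.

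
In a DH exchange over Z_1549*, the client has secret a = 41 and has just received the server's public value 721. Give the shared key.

547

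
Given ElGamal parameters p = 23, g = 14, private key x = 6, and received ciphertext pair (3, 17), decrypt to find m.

Shared mask s = c₁^x mod p = 3^6 mod 23.
3^1 ≡ 3 (mod 23)
3^2 = (3^1)^2 ≡ 3^2 = 9 ≡ 9 (mod 23)
3^4 = (3^2)^2 ≡ 9^2 = 81 ≡ 12 (mod 23)
3^6 = 3^4 · 3^2 ≡ 12 · 9 ≡ 16 (mod 23).
So s = 16; s⁻¹ ≡ 13 (mod 23).
m = c₂ · s⁻¹ mod 23 = 17 · 13 mod 23 = 14.

14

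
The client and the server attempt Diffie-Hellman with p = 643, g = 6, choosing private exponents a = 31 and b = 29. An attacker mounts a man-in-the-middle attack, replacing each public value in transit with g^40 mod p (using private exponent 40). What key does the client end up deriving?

The client receives an attacker's public value M = 6^40 mod 643 instead of the honest one.
6^1 ≡ 6 (mod 643)
6^2 = (6^1)^2 ≡ 6^2 = 36 ≡ 36 (mod 643)
6^4 = (6^2)^2 ≡ 36^2 = 1296 ≡ 10 (mod 643)
6^8 = (6^4)^2 ≡ 10^2 = 100 ≡ 100 (mod 643)
6^16 = (6^8)^2 ≡ 100^2 = 10000 ≡ 355 (mod 643)
6^32 = (6^16)^2 ≡ 355^2 = 126025 ≡ 640 (mod 643)
6^40 = 6^32 · 6^8 ≡ 640 · 100 ≡ 343 (mod 643).
So M = 343. The client computes K = M^31 mod 643.
343^1 ≡ 343 (mod 643)
343^2 = (343^1)^2 ≡ 343^2 = 117649 ≡ 623 (mod 643)
343^4 = (343^2)^2 ≡ 623^2 = 388129 ≡ 400 (mod 643)
343^8 = (343^4)^2 ≡ 400^2 = 160000 ≡ 536 (mod 643)
343^16 = (343^8)^2 ≡ 536^2 = 287296 ≡ 518 (mod 643)
343^31 = 343^16 · 343^8 · 343^4 · 343^2 · 343^1 ≡ 518 · 536 · 400 · 623 · 343 ≡ 323 (mod 643).

323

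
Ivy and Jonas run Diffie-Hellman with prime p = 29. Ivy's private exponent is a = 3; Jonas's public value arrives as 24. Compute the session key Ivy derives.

20

Shared key K = 24^3 mod 29.
24^1 ≡ 24 (mod 29)
24^2 = (24^1)^2 ≡ 24^2 = 576 ≡ 25 (mod 29)
24^3 = 24^2 · 24^1 ≡ 25 · 24 ≡ 20 (mod 29).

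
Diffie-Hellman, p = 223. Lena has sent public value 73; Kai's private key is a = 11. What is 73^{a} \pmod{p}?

Shared key K = 73^11 mod 223.
73^1 ≡ 73 (mod 223)
73^2 = (73^1)^2 ≡ 73^2 = 5329 ≡ 200 (mod 223)
73^4 = (73^2)^2 ≡ 200^2 = 40000 ≡ 83 (mod 223)
73^8 = (73^4)^2 ≡ 83^2 = 6889 ≡ 199 (mod 223)
73^11 = 73^8 · 73^2 · 73^1 ≡ 199 · 200 · 73 ≡ 156 (mod 223).

156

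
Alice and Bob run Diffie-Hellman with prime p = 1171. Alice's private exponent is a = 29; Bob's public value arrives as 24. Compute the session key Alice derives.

31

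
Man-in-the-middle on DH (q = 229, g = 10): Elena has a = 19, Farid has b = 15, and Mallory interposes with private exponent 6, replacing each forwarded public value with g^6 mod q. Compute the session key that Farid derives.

187

Farid receives Mallory's public value M = 10^6 mod 229 instead of the honest one.
10^1 ≡ 10 (mod 229)
10^2 = (10^1)^2 ≡ 10^2 = 100 ≡ 100 (mod 229)
10^4 = (10^2)^2 ≡ 100^2 = 10000 ≡ 153 (mod 229)
10^6 = 10^4 · 10^2 ≡ 153 · 100 ≡ 186 (mod 229).
So M = 186. Farid computes K = M^15 mod 229.
186^1 ≡ 186 (mod 229)
186^2 = (186^1)^2 ≡ 186^2 = 34596 ≡ 17 (mod 229)
186^4 = (186^2)^2 ≡ 17^2 = 289 ≡ 60 (mod 229)
186^8 = (186^4)^2 ≡ 60^2 = 3600 ≡ 165 (mod 229)
186^15 = 186^8 · 186^4 · 186^2 · 186^1 ≡ 165 · 60 · 17 · 186 ≡ 187 (mod 229).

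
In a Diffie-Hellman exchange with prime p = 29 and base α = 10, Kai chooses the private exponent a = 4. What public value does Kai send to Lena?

Public value = 10^4 mod 29.
10^1 ≡ 10 (mod 29)
10^2 = (10^1)^2 ≡ 10^2 = 100 ≡ 13 (mod 29)
10^4 = (10^2)^2 ≡ 13^2 = 169 ≡ 24 (mod 29)

24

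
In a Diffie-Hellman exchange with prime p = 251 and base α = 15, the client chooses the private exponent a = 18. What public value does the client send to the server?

Public value = 15^18 mod 251.
15^1 ≡ 15 (mod 251)
15^2 = (15^1)^2 ≡ 15^2 = 225 ≡ 225 (mod 251)
15^4 = (15^2)^2 ≡ 225^2 = 50625 ≡ 174 (mod 251)
15^8 = (15^4)^2 ≡ 174^2 = 30276 ≡ 156 (mod 251)
15^16 = (15^8)^2 ≡ 156^2 = 24336 ≡ 240 (mod 251)
15^18 = 15^16 · 15^2 ≡ 240 · 225 ≡ 35 (mod 251).

35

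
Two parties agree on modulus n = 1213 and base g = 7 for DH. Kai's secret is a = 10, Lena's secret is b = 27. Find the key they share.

301

Lena sends B = g^b mod n = 7^27 mod 1213.
7^1 ≡ 7 (mod 1213)
7^2 = (7^1)^2 ≡ 7^2 = 49 ≡ 49 (mod 1213)
7^4 = (7^2)^2 ≡ 49^2 = 2401 ≡ 1188 (mod 1213)
7^8 = (7^4)^2 ≡ 1188^2 = 1411344 ≡ 625 (mod 1213)
7^16 = (7^8)^2 ≡ 625^2 = 390625 ≡ 39 (mod 1213)
7^27 = 7^16 · 7^8 · 7^2 · 7^1 ≡ 39 · 625 · 49 · 7 ≡ 629 (mod 1213).
So B = 629. Kai then computes K = B^a mod n = 629^10 mod 1213.
629^1 ≡ 629 (mod 1213)
629^2 = (629^1)^2 ≡ 629^2 = 395641 ≡ 203 (mod 1213)
629^4 = (629^2)^2 ≡ 203^2 = 41209 ≡ 1180 (mod 1213)
629^8 = (629^4)^2 ≡ 1180^2 = 1392400 ≡ 1089 (mod 1213)
629^10 = 629^8 · 629^2 ≡ 1089 · 203 ≡ 301 (mod 1213).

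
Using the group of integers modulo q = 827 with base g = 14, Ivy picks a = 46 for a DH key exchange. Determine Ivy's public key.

Public value = 14^46 mod 827.
14^1 ≡ 14 (mod 827)
14^2 = (14^1)^2 ≡ 14^2 = 196 ≡ 196 (mod 827)
14^4 = (14^2)^2 ≡ 196^2 = 38416 ≡ 374 (mod 827)
14^8 = (14^4)^2 ≡ 374^2 = 139876 ≡ 113 (mod 827)
14^16 = (14^8)^2 ≡ 113^2 = 12769 ≡ 364 (mod 827)
14^32 = (14^16)^2 ≡ 364^2 = 132496 ≡ 176 (mod 827)
14^46 = 14^32 · 14^8 · 14^4 · 14^2 ≡ 176 · 113 · 374 · 196 ≡ 445 (mod 827).

445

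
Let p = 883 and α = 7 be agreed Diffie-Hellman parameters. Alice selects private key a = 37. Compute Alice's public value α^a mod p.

Public value = 7^37 mod 883.
7^1 ≡ 7 (mod 883)
7^2 = (7^1)^2 ≡ 7^2 = 49 ≡ 49 (mod 883)
7^4 = (7^2)^2 ≡ 49^2 = 2401 ≡ 635 (mod 883)
7^8 = (7^4)^2 ≡ 635^2 = 403225 ≡ 577 (mod 883)
7^16 = (7^8)^2 ≡ 577^2 = 332929 ≡ 38 (mod 883)
7^32 = (7^16)^2 ≡ 38^2 = 1444 ≡ 561 (mod 883)
7^37 = 7^32 · 7^4 · 7^1 ≡ 561 · 635 · 7 ≡ 53 (mod 883).

53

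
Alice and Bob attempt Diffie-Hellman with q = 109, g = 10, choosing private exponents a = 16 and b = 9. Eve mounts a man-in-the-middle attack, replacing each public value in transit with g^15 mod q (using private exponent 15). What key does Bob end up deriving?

33

Bob receives Eve's public value M = 10^15 mod 109 instead of the honest one.
10^1 ≡ 10 (mod 109)
10^2 = (10^1)^2 ≡ 10^2 = 100 ≡ 100 (mod 109)
10^4 = (10^2)^2 ≡ 100^2 = 10000 ≡ 81 (mod 109)
10^8 = (10^4)^2 ≡ 81^2 = 6561 ≡ 21 (mod 109)
10^15 = 10^8 · 10^4 · 10^2 · 10^1 ≡ 21 · 81 · 100 · 10 ≡ 55 (mod 109).
So M = 55. Bob computes K = M^9 mod 109.
55^1 ≡ 55 (mod 109)
55^2 = (55^1)^2 ≡ 55^2 = 3025 ≡ 82 (mod 109)
55^4 = (55^2)^2 ≡ 82^2 = 6724 ≡ 75 (mod 109)
55^8 = (55^4)^2 ≡ 75^2 = 5625 ≡ 66 (mod 109)
55^9 = 55^8 · 55^1 ≡ 66 · 55 ≡ 33 (mod 109).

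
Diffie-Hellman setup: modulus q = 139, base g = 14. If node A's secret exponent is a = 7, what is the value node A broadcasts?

74

Public value = 14^7 mod 139.
14^1 ≡ 14 (mod 139)
14^2 = (14^1)^2 ≡ 14^2 = 196 ≡ 57 (mod 139)
14^4 = (14^2)^2 ≡ 57^2 = 3249 ≡ 52 (mod 139)
14^7 = 14^4 · 14^2 · 14^1 ≡ 52 · 57 · 14 ≡ 74 (mod 139).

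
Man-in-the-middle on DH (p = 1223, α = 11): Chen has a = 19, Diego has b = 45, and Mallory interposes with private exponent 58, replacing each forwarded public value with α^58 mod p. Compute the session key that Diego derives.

978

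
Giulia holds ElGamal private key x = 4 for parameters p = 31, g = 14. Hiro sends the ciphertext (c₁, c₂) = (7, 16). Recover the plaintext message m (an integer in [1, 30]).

Shared mask s = c₁^x mod p = 7^4 mod 31.
7^1 ≡ 7 (mod 31)
7^2 = (7^1)^2 ≡ 7^2 = 49 ≡ 18 (mod 31)
7^4 = (7^2)^2 ≡ 18^2 = 324 ≡ 14 (mod 31)
So s = 14; s⁻¹ ≡ 20 (mod 31).
m = c₂ · s⁻¹ mod 31 = 16 · 20 mod 31 = 10.

10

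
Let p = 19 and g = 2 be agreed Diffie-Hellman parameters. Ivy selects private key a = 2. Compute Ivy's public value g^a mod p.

Public value = 2^2 mod 19.
2^1 ≡ 2 (mod 19)
2^2 = (2^1)^2 ≡ 2^2 = 4 ≡ 4 (mod 19)

4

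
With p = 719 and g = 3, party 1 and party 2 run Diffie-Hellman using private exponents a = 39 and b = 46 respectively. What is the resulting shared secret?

Party 1 sends A = g^a mod p = 3^39 mod 719.
3^1 ≡ 3 (mod 719)
3^2 = (3^1)^2 ≡ 3^2 = 9 ≡ 9 (mod 719)
3^4 = (3^2)^2 ≡ 9^2 = 81 ≡ 81 (mod 719)
3^8 = (3^4)^2 ≡ 81^2 = 6561 ≡ 90 (mod 719)
3^16 = (3^8)^2 ≡ 90^2 = 8100 ≡ 191 (mod 719)
3^32 = (3^16)^2 ≡ 191^2 = 36481 ≡ 531 (mod 719)
3^39 = 3^32 · 3^4 · 3^2 · 3^1 ≡ 531 · 81 · 9 · 3 ≡ 112 (mod 719).
So A = 112. Party 2 then computes K = A^b mod p = 112^46 mod 719.
112^1 ≡ 112 (mod 719)
112^2 = (112^1)^2 ≡ 112^2 = 12544 ≡ 321 (mod 719)
112^4 = (112^2)^2 ≡ 321^2 = 103041 ≡ 224 (mod 719)
112^8 = (112^4)^2 ≡ 224^2 = 50176 ≡ 565 (mod 719)
112^16 = (112^8)^2 ≡ 565^2 = 319225 ≡ 708 (mod 719)
112^32 = (112^16)^2 ≡ 708^2 = 501264 ≡ 121 (mod 719)
112^46 = 112^32 · 112^8 · 112^4 · 112^2 ≡ 121 · 565 · 224 · 321 ≡ 240 (mod 719).

240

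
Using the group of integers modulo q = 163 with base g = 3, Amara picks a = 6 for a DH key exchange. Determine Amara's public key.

Public value = 3^6 mod 163.
3^1 ≡ 3 (mod 163)
3^2 = (3^1)^2 ≡ 3^2 = 9 ≡ 9 (mod 163)
3^4 = (3^2)^2 ≡ 9^2 = 81 ≡ 81 (mod 163)
3^6 = 3^4 · 3^2 ≡ 81 · 9 ≡ 77 (mod 163).

77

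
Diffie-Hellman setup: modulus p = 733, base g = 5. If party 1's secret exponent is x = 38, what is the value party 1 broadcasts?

550

Public value = 5^38 mod 733.
5^1 ≡ 5 (mod 733)
5^2 = (5^1)^2 ≡ 5^2 = 25 ≡ 25 (mod 733)
5^4 = (5^2)^2 ≡ 25^2 = 625 ≡ 625 (mod 733)
5^8 = (5^4)^2 ≡ 625^2 = 390625 ≡ 669 (mod 733)
5^16 = (5^8)^2 ≡ 669^2 = 447561 ≡ 431 (mod 733)
5^32 = (5^16)^2 ≡ 431^2 = 185761 ≡ 312 (mod 733)
5^38 = 5^32 · 5^4 · 5^2 ≡ 312 · 625 · 25 ≡ 550 (mod 733).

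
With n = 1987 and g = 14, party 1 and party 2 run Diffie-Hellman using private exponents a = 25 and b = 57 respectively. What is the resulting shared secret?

1654

Party 1 sends A = g^a mod n = 14^25 mod 1987.
14^1 ≡ 14 (mod 1987)
14^2 = (14^1)^2 ≡ 14^2 = 196 ≡ 196 (mod 1987)
14^4 = (14^2)^2 ≡ 196^2 = 38416 ≡ 663 (mod 1987)
14^8 = (14^4)^2 ≡ 663^2 = 439569 ≡ 442 (mod 1987)
14^16 = (14^8)^2 ≡ 442^2 = 195364 ≡ 638 (mod 1987)
14^25 = 14^16 · 14^8 · 14^1 ≡ 638 · 442 · 14 ≡ 1762 (mod 1987).
So A = 1762. Party 2 then computes K = A^b mod n = 1762^57 mod 1987.
1762^1 ≡ 1762 (mod 1987)
1762^2 = (1762^1)^2 ≡ 1762^2 = 3104644 ≡ 950 (mod 1987)
1762^4 = (1762^2)^2 ≡ 950^2 = 902500 ≡ 402 (mod 1987)
1762^8 = (1762^4)^2 ≡ 402^2 = 161604 ≡ 657 (mod 1987)
1762^16 = (1762^8)^2 ≡ 657^2 = 431649 ≡ 470 (mod 1987)
1762^32 = (1762^16)^2 ≡ 470^2 = 220900 ≡ 343 (mod 1987)
1762^57 = 1762^32 · 1762^16 · 1762^8 · 1762^1 ≡ 343 · 470 · 657 · 1762 ≡ 1654 (mod 1987).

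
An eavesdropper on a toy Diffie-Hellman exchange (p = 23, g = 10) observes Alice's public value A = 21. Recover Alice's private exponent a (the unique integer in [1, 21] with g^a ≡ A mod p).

19

Try successive powers of 10 modulo 23:
10^1 ≡ 10
10^2 ≡ 8
10^3 ≡ 11
10^4 ≡ 18
10^5 ≡ 19
10^6 ≡ 6
10^7 ≡ 14
10^8 ≡ 2
10^9 ≡ 20
10^10 ≡ 16
10^11 ≡ 22
10^12 ≡ 13
10^13 ≡ 15
10^14 ≡ 12
10^15 ≡ 5
10^16 ≡ 4
10^17 ≡ 17
10^18 ≡ 9
10^19 ≡ 21
Found: a = 19.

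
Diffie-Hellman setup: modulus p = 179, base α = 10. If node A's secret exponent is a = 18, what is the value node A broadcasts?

Public value = 10^18 (mod 179).
10^1 ≡ 10 (mod 179)
10^2 = (10^1)^2 ≡ 10^2 = 100 ≡ 100 (mod 179)
10^4 = (10^2)^2 ≡ 100^2 = 10000 ≡ 155 (mod 179)
10^8 = (10^4)^2 ≡ 155^2 = 24025 ≡ 39 (mod 179)
10^16 = (10^8)^2 ≡ 39^2 = 1521 ≡ 89 (mod 179)
10^18 = 10^16 · 10^2 ≡ 89 · 100 ≡ 129 (mod 179).

129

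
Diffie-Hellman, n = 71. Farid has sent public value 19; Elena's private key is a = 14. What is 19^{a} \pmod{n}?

Shared key K = 19^14 mod 71.
19^1 ≡ 19 (mod 71)
19^2 = (19^1)^2 ≡ 19^2 = 361 ≡ 6 (mod 71)
19^4 = (19^2)^2 ≡ 6^2 = 36 ≡ 36 (mod 71)
19^8 = (19^4)^2 ≡ 36^2 = 1296 ≡ 18 (mod 71)
19^14 = 19^8 · 19^4 · 19^2 ≡ 18 · 36 · 6 ≡ 54 (mod 71).

54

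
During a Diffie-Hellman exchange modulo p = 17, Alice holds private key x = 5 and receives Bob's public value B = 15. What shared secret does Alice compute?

Shared key K = 15^5 mod 17.
15^1 ≡ 15 (mod 17)
15^2 = (15^1)^2 ≡ 15^2 = 225 ≡ 4 (mod 17)
15^4 = (15^2)^2 ≡ 4^2 = 16 ≡ 16 (mod 17)
15^5 = 15^4 · 15^1 ≡ 16 · 15 ≡ 2 (mod 17).

2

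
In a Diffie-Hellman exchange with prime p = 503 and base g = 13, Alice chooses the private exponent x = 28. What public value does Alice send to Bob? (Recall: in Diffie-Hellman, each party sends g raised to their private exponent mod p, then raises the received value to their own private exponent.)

183

Public value = 13^28 mod 503.
13^1 ≡ 13 (mod 503)
13^2 = (13^1)^2 ≡ 13^2 = 169 ≡ 169 (mod 503)
13^4 = (13^2)^2 ≡ 169^2 = 28561 ≡ 393 (mod 503)
13^8 = (13^4)^2 ≡ 393^2 = 154449 ≡ 28 (mod 503)
13^16 = (13^8)^2 ≡ 28^2 = 784 ≡ 281 (mod 503)
13^28 = 13^16 · 13^8 · 13^4 ≡ 281 · 28 · 393 ≡ 183 (mod 503).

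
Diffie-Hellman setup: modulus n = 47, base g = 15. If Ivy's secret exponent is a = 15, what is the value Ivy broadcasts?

30

Public value = 15^15 mod 47.
15^1 ≡ 15 (mod 47)
15^2 = (15^1)^2 ≡ 15^2 = 225 ≡ 37 (mod 47)
15^4 = (15^2)^2 ≡ 37^2 = 1369 ≡ 6 (mod 47)
15^8 = (15^4)^2 ≡ 6^2 = 36 ≡ 36 (mod 47)
15^15 = 15^8 · 15^4 · 15^2 · 15^1 ≡ 36 · 6 · 37 · 15 ≡ 30 (mod 47).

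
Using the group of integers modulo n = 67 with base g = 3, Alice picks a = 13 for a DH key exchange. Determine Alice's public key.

58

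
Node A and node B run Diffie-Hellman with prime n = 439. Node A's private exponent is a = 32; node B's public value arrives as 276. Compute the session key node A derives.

211

Shared key K = 276^32 mod 439.
276^1 ≡ 276 (mod 439)
276^2 = (276^1)^2 ≡ 276^2 = 76176 ≡ 229 (mod 439)
276^4 = (276^2)^2 ≡ 229^2 = 52441 ≡ 200 (mod 439)
276^8 = (276^4)^2 ≡ 200^2 = 40000 ≡ 51 (mod 439)
276^16 = (276^8)^2 ≡ 51^2 = 2601 ≡ 406 (mod 439)
276^32 = (276^16)^2 ≡ 406^2 = 164836 ≡ 211 (mod 439)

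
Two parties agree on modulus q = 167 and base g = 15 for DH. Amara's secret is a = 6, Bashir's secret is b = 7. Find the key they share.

94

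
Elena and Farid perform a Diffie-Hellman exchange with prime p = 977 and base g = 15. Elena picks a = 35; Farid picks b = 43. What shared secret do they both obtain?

Farid sends B = g^b mod p = 15^43 mod 977.
15^1 ≡ 15 (mod 977)
15^2 = (15^1)^2 ≡ 15^2 = 225 ≡ 225 (mod 977)
15^4 = (15^2)^2 ≡ 225^2 = 50625 ≡ 798 (mod 977)
15^8 = (15^4)^2 ≡ 798^2 = 636804 ≡ 777 (mod 977)
15^16 = (15^8)^2 ≡ 777^2 = 603729 ≡ 920 (mod 977)
15^32 = (15^16)^2 ≡ 920^2 = 846400 ≡ 318 (mod 977)
15^43 = 15^32 · 15^8 · 15^2 · 15^1 ≡ 318 · 777 · 225 · 15 ≡ 808 (mod 977).
So B = 808. Elena then computes K = B^a mod p = 808^35 mod 977.
808^1 ≡ 808 (mod 977)
808^2 = (808^1)^2 ≡ 808^2 = 652864 ≡ 228 (mod 977)
808^4 = (808^2)^2 ≡ 228^2 = 51984 ≡ 203 (mod 977)
808^8 = (808^4)^2 ≡ 203^2 = 41209 ≡ 175 (mod 977)
808^16 = (808^8)^2 ≡ 175^2 = 30625 ≡ 338 (mod 977)
808^32 = (808^16)^2 ≡ 338^2 = 114244 ≡ 912 (mod 977)
808^35 = 808^32 · 808^2 · 808^1 ≡ 912 · 228 · 808 ≡ 529 (mod 977).

529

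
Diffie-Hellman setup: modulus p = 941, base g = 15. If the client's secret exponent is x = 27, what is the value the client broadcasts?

418

Public value = 15^27 mod 941.
15^1 ≡ 15 (mod 941)
15^2 = (15^1)^2 ≡ 15^2 = 225 ≡ 225 (mod 941)
15^4 = (15^2)^2 ≡ 225^2 = 50625 ≡ 752 (mod 941)
15^8 = (15^4)^2 ≡ 752^2 = 565504 ≡ 904 (mod 941)
15^16 = (15^8)^2 ≡ 904^2 = 817216 ≡ 428 (mod 941)
15^27 = 15^16 · 15^8 · 15^2 · 15^1 ≡ 428 · 904 · 225 · 15 ≡ 418 (mod 941).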